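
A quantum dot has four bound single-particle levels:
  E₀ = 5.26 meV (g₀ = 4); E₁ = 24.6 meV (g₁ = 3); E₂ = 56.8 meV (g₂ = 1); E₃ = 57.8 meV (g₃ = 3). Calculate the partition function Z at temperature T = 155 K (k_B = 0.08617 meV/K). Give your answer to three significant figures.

k_BT = 0.08617 × 155 K = 13.356 meV.
Eᵢ/kT = 0.39383, 1.8419, 4.2528, 4.3276.
Z = Σ gᵢe^(−Eᵢ/kT) = 4·e^(−0.39383) + 3·e^(−1.8419) + 1·e^(−4.2528) + 3·e^(−4.3276) = 2.6979 + 0.47555 + 0.014224 + 0.039598 = 3.2273.

Z = 3.23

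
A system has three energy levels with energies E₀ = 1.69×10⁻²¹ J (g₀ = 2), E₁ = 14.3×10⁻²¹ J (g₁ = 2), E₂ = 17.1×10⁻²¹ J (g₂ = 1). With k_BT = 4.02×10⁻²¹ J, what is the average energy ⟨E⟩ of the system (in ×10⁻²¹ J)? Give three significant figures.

2.37 ×10⁻²¹ J

Eᵢ/kT = 0.42040, 3.5572, 4.2537.
Z = Σ gᵢe^(−Eᵢ/kT) = 2·e^(−0.42040) + 2·e^(−3.5572) + 1·e^(−4.2537) = 1.3136 + 0.057037 + 0.014212 = 1.3848.
⟨E⟩ = Σ Eᵢ gᵢe^(−Eᵢ/kT) / Z = (1.69·1.3136 + 14.3·0.057037 + 17.1·0.014212) / 1.3848 = 2.37 ×10⁻²¹ J.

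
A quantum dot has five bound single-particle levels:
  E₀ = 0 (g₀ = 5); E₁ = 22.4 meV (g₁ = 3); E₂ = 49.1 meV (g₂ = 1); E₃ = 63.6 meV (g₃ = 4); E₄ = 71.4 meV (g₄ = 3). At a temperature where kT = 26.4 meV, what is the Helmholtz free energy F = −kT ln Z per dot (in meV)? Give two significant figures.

-51 meV

Eᵢ/kT = 0, 0.8485, 1.860, 2.409, 2.705.
Z = Σ gᵢe^(−Eᵢ/kT) = 5·e^(−0) + 3·e^(−0.8485) + 1·e^(−1.860) + 4·e^(−2.409) + 3·e^(−2.705) = 5.000 + 1.284 + 0.1557 + 0.3596 + 0.2006 = 7.000.
F = −kT ln Z = −26.4 × ln(7.000) = −26.4 × 1.946 = -51 meV.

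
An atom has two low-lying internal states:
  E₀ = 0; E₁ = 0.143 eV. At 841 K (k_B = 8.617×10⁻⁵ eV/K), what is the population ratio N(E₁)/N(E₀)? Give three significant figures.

0.139

k_BT = 8.617×10⁻⁵ × 841 K = 0.072469 eV.
n₁/n₀ = exp[−(E₁−E₀)/kT] = exp(−(0.143 eV)/(0.072469 eV)) = exp(-1.9733) = 0.139.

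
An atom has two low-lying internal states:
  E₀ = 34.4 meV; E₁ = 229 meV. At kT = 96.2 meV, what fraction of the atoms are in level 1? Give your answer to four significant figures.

Eᵢ/kT = 0.357588, 2.38046.
Z = Σ e^(−Eᵢ/kT) = e^(−0.357588) + e^(−2.38046) = 0.699361 + 0.0925080 = 0.791869.
P₁ = e^(−E₁/kT) / Z = 0.0925080/0.791869 = 0.1168.

0.1168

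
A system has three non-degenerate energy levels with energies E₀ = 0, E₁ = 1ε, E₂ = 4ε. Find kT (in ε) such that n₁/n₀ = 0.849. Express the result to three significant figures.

n₁/n₀ = exp[−(E₁−E₀)/kT] = 0.849.
⇒ (E₁−E₀)/kT = ln(1/0.849) = ln(1.1779) = 0.16373.
kT = 1ε / 0.16373 = 6.11 ε.

6.11 ε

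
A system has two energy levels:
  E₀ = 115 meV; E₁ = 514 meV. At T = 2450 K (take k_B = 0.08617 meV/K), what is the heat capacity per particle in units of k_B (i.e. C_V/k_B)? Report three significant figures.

0.407

k_BT = 0.08617 × 2450 K = 211.12 meV.
Eᵢ/kT = 0.54471, 2.4346.
Z = Σ e^(−Eᵢ/kT) = e^(−0.54471) + e^(−2.4346) = 0.58001 + 0.087633 = 0.66764.
⟨E⟩ = 167.37 meV, ⟨E²⟩ = 46167 meV².
C_V/k_B = (⟨E²⟩ − ⟨E⟩²)/(kT)² = (46167 − 28013)/44572 = 0.407.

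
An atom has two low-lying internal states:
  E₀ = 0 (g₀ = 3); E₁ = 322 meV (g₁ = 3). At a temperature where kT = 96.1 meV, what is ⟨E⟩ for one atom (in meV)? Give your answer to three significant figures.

10.9 meV

Eᵢ/kT = 0, 3.3507.
Z = Σ gᵢe^(−Eᵢ/kT) = 3·e^(−0) + 3·e^(−3.3507) = 3.0000 + 0.10518 = 3.1052.
⟨E⟩ = Σ Eᵢ gᵢe^(−Eᵢ/kT) / Z = (0·3.0000 + 322·0.10518) / 3.1052 = 10.9 meV.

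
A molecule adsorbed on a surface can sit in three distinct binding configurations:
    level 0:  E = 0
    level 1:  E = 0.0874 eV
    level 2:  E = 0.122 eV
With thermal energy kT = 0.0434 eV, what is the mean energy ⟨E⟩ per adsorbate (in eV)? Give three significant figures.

0.0159 eV

Eᵢ/kT = 0, 2.0138, 2.8111.
Z = Σ e^(−Eᵢ/kT) = e^(−0) + e^(−2.0138) + e^(−2.8111) = 1.0000 + 0.13348 + 0.060139 = 1.1936.
⟨E⟩ = Σ Eᵢ e^(−Eᵢ/kT) / Z = (0·1.0000 + 0.0874·0.13348 + 0.122·0.060139) / 1.1936 = 0.0159 eV.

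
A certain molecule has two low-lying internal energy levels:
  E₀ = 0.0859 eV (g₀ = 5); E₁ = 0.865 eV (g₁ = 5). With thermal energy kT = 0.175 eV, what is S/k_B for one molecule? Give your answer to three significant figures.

1.67

Eᵢ/kT = 0.49086, 4.9429.
Z = Σ gᵢe^(−Eᵢ/kT) = 5·e^(−0.49086) + 5·e^(−4.9429) = 3.0605 + 0.035669 = 3.0962.
⟨E⟩ = Σ EᵢPᵢ = 0.094875 eV.
S/k_B = ln Z + ⟨E⟩/kT = ln(3.0962) + 0.094875/0.175 = 1.1302 + 0.54214 = 1.67.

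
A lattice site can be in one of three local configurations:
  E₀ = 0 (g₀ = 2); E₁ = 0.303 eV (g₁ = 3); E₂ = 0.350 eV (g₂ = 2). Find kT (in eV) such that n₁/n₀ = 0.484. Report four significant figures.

n₁/n₀ = (g₁/g₀) exp[−(E₁−E₀)/kT] = 0.484.
⇒ (E₁−E₀)/kT = ln((3/2)/0.484) = ln(3.09917) = 1.13113.
kT = 0.303 eV / 1.13113 = 0.2679 eV.

0.2679 eV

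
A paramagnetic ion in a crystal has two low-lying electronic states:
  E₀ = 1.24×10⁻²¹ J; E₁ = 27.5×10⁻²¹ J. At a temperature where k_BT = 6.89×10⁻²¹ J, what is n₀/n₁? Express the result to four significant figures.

n₀/n₁ = exp[−(E₀−E₁)/kT] = exp(−(-26.26 ×10⁻²¹ J)/(6.89 ×10⁻²¹ J)) = exp(3.81132) = 45.21.

45.21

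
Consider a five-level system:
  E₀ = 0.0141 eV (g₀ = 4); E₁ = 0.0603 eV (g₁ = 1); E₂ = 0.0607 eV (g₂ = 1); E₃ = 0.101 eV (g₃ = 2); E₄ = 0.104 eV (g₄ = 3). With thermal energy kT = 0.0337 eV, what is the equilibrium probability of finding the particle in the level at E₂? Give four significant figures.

0.05157

Eᵢ/kT = 0.418398, 1.78932, 1.80119, 2.99703, 3.08605.
Z = Σ gᵢe^(−Eᵢ/kT) = 4·e^(−0.418398) + 1·e^(−1.78932) + 1·e^(−1.80119) + 2·e^(−2.99703) + 3·e^(−3.08605) = 2.63240 + 0.167074 + 0.165102 + 0.0998703 + 0.137046 = 3.20149.
P₂ = g₂ e^(−E₂/kT) / Z = 0.165102/3.20149 = 0.05157.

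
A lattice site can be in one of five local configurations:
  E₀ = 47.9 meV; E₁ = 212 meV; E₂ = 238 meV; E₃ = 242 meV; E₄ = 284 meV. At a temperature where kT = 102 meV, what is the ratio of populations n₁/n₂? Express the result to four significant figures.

1.290

n₁/n₂ = exp[−(E₁−E₂)/kT] = exp(−(-26 meV)/(102 meV)) = exp(0.254902) = 1.290.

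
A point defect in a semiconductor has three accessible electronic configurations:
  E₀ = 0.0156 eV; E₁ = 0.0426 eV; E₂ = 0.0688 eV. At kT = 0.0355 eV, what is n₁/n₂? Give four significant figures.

2.092

n₁/n₂ = exp[−(E₁−E₂)/kT] = exp(−(-0.0262 eV)/(0.0355 eV)) = exp(0.738028) = 2.092.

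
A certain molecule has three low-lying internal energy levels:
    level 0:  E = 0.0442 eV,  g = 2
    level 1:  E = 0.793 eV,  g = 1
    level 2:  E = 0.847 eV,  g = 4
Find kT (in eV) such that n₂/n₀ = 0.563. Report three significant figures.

0.633 eV

n₂/n₀ = (g₂/g₀) exp[−(E₂−E₀)/kT] = 0.563.
⇒ (E₂−E₀)/kT = ln((4/2)/0.563) = ln(3.5524) = 1.2676.
kT = 0.8028 eV / 1.2676 = 0.633 eV.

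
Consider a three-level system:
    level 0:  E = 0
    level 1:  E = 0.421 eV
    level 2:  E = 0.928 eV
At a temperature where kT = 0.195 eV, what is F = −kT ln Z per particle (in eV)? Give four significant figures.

Eᵢ/kT = 0, 2.15897, 4.75897.
Z = Σ e^(−Eᵢ/kT) = e^(−0) + e^(−2.15897) + e^(−4.75897) = 1.00000 + 0.115444 + 0.00857444 = 1.12402.
F = −kT ln Z = −0.195 × ln(1.12402) = −0.195 × 0.116912 = -0.02280 eV.

-0.02280 eV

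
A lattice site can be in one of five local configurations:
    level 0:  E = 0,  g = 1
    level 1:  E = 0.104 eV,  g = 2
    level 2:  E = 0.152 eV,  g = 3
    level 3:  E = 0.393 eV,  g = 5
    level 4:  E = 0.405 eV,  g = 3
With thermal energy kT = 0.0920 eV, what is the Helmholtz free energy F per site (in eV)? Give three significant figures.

Eᵢ/kT = 0, 1.1304, 1.6522, 4.2717, 4.4022.
Z = Σ gᵢe^(−Eᵢ/kT) = 1·e^(−0) + 2·e^(−1.1304) + 3·e^(−1.6522) + 5·e^(−4.2717) + 3·e^(−4.4022) = 1.0000 + 0.64581 + 0.57488 + 0.069790 + 0.036751 = 2.3272.
F = −kT ln Z = −0.0920 × ln(2.3272) = −0.0920 × 0.84467 = -0.0777 eV.

-0.0777 eV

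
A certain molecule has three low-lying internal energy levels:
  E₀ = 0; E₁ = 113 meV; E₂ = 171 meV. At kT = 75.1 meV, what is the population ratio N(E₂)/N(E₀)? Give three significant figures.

0.103

n₂/n₀ = exp[−(E₂−E₀)/kT] = exp(−(171 meV)/(75.1 meV)) = exp(-2.2770) = 0.103.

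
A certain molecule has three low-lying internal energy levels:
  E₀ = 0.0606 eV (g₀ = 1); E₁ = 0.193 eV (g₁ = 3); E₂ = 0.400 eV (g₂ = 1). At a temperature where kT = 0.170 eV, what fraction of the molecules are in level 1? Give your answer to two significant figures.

0.55

Eᵢ/kT = 0.3565, 1.135, 2.353.
Z = Σ gᵢe^(−Eᵢ/kT) = 1·e^(−0.3565) + 3·e^(−1.135) + 1·e^(−2.353) = 0.7001 + 0.9643 + 0.09508 = 1.759.
P₁ = g₁ e^(−E₁/kT) / Z = 0.9643/1.759 = 0.55.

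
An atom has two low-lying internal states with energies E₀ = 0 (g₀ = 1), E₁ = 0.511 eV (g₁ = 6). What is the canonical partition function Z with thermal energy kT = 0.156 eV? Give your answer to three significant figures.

Eᵢ/kT = 0, 3.2756.
Z = Σ gᵢe^(−Eᵢ/kT) = 1·e^(−0) + 6·e^(−3.2756) = 1.0000 + 0.22677 = 1.2268.

Z = 1.23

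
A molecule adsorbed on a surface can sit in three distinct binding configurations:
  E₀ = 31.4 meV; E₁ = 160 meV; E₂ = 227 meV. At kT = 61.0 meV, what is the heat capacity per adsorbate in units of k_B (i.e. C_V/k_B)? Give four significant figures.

Eᵢ/kT = 0.514754, 2.62295, 3.72131.
Z = Σ e^(−Eᵢ/kT) = e^(−0.514754) + e^(−2.62295) + e^(−3.72131) = 0.597648 + 0.0725884 + 0.0242022 = 0.694439.
⟨E⟩ = 51.6592 meV, ⟨E²⟩ = 5320.32 meV².
C_V/k_B = (⟨E²⟩ − ⟨E⟩²)/(kT)² = (5320.32 − 2668.67)/3721.00 = 0.7126.

0.7126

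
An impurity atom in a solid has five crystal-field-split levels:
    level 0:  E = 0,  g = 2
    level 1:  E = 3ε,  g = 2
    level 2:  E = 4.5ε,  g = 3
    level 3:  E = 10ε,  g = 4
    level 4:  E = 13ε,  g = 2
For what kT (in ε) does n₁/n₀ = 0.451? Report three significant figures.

3.77 ε

n₁/n₀ = (g₁/g₀) exp[−(E₁−E₀)/kT] = 0.451.
⇒ (E₁−E₀)/kT = ln((2/2)/0.451) = ln(2.2173) = 0.79629.
kT = 3ε / 0.79629 = 3.77 ε.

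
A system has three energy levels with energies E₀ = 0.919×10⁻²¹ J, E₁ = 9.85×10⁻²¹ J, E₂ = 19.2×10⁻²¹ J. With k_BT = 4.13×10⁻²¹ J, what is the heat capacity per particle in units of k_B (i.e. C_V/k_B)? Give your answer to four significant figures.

0.6136

Eᵢ/kT = 0.222518, 2.38499, 4.64891.
Z = Σ e^(−Eᵢ/kT) = e^(−0.222518) + e^(−2.38499) + e^(−4.64891) = 0.800501 + 0.0920899 + 0.00957203 = 0.902163.
⟨E⟩ = 2.02461, ⟨E²⟩ = 14.5644.
C_V/k_B = (⟨E²⟩ − ⟨E⟩²)/(kT)² = (14.5644 − 4.09905)/17.0569 = 0.6136.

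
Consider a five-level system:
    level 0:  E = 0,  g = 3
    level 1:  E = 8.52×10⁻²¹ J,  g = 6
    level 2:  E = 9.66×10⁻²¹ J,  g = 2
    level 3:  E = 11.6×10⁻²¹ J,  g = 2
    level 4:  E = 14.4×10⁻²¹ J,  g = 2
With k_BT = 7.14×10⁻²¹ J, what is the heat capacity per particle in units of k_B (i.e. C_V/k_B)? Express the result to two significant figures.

0.49

Eᵢ/kT = 0, 1.193, 1.353, 1.625, 2.017.
Z = Σ gᵢe^(−Eᵢ/kT) = 3·e^(−0) + 6·e^(−1.193) + 2·e^(−1.353) + 2·e^(−1.625) + 2·e^(−2.017) = 3.000 + 1.820 + 0.5169 + 0.3938 + 0.2661 = 5.997.
⟨E⟩ = 4.819, ⟨E²⟩ = 48.11.
C_V/k_B = (⟨E²⟩ − ⟨E⟩²)/(kT)² = (48.11 − 23.22)/50.98 = 0.49.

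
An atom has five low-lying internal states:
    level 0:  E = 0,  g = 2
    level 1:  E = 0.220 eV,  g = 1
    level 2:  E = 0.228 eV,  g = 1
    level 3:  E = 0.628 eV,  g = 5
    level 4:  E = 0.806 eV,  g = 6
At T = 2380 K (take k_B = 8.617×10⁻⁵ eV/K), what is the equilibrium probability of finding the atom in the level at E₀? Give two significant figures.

0.66

k_BT = 8.617×10⁻⁵ × 2380 K = 0.2051 eV.
Eᵢ/kT = 0, 1.073, 1.112, 3.062, 3.930.
Z = Σ gᵢe^(−Eᵢ/kT) = 2·e^(−0) + 1·e^(−1.073) + 1·e^(−1.112) + 5·e^(−3.062) + 6·e^(−3.930) = 2.000 + 0.3420 + 0.3289 + 0.2340 + 0.1179 = 3.023.
P₀ = g₀ e^(−E₀/kT) / Z = 2.000/3.023 = 0.66.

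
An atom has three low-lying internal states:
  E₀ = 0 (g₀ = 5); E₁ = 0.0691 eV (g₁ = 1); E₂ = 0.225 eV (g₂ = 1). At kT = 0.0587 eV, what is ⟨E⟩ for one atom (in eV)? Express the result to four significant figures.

0.004909 eV

Eᵢ/kT = 0, 1.17717, 3.83305.
Z = Σ gᵢe^(−Eᵢ/kT) = 5·e^(−0) + 1·e^(−1.17717) + 1·e^(−3.83305) = 5.00000 + 0.308150 + 0.0216435 = 5.32979.
⟨E⟩ = Σ Eᵢ gᵢe^(−Eᵢ/kT) / Z = (0·5.00000 + 0.0691·0.308150 + 0.225·0.0216435) / 5.32979 = 0.004909 eV.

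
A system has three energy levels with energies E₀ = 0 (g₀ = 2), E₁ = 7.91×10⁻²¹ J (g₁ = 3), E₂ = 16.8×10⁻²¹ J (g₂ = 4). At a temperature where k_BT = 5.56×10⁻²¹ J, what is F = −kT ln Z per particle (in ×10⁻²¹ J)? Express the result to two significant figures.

-6.0 ×10⁻²¹ J

Eᵢ/kT = 0, 1.423, 3.022.
Z = Σ gᵢe^(−Eᵢ/kT) = 2·e^(−0) + 3·e^(−1.423) + 4·e^(−3.022) = 2.000 + 0.7230 + 0.1948 = 2.918.
F = −kT ln Z = −5.56 × ln(2.918) = −5.56 × 1.071 = -6.0 ×10⁻²¹ J.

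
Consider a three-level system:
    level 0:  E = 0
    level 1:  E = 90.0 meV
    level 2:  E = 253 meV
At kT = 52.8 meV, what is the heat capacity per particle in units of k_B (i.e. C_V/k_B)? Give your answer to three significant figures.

0.518

Eᵢ/kT = 0, 1.7045, 4.7917.
Z = Σ e^(−Eᵢ/kT) = e^(−0) + e^(−1.7045) + e^(−4.7917) = 1.0000 + 0.18186 + 0.0082983 = 1.1902.
⟨E⟩ = 15.516 meV, ⟨E²⟩ = 1683.9 meV².
C_V/k_B = (⟨E²⟩ − ⟨E⟩²)/(kT)² = (1683.9 − 240.75)/2787.8 = 0.518.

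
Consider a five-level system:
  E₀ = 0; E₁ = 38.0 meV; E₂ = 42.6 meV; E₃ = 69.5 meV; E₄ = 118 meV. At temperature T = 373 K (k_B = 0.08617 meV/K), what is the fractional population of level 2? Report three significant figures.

0.155

k_BT = 0.08617 × 373 K = 32.141 meV.
Eᵢ/kT = 0, 1.1823, 1.3254, 2.1623, 3.6713.
Z = Σ e^(−Eᵢ/kT) = e^(−0) + e^(−1.1823) + e^(−1.3254) + e^(−2.1623) + e^(−3.6713) = 1.0000 + 0.30657 + 0.26570 + 0.11506 + 0.025443 = 1.7128.
P₂ = e^(−E₂/kT) / Z = 0.26570/1.7128 = 0.155.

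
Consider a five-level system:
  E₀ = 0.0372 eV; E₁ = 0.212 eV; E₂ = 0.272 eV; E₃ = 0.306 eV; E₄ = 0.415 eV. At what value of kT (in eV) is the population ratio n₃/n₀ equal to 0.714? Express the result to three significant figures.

n₃/n₀ = exp[−(E₃−E₀)/kT] = 0.714.
⇒ (E₃−E₀)/kT = ln(1/0.714) = ln(1.4006) = 0.33690.
kT = 0.2688 eV / 0.33690 = 0.798 eV.

0.798 eV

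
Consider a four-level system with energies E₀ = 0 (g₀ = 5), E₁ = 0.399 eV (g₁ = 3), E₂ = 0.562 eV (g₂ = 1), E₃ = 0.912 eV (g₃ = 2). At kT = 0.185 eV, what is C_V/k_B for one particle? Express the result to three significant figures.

0.413

Eᵢ/kT = 0, 2.1568, 3.0378, 4.9297.
Z = Σ gᵢe^(−Eᵢ/kT) = 5·e^(−0) + 3·e^(−2.1568) + 1·e^(−3.0378) + 2·e^(−4.9297) = 5.0000 + 0.34708 + 0.047940 + 0.014457 = 5.4095.
⟨E⟩ = 0.033018 eV, ⟨E²⟩ = 0.015236 eV².
C_V/k_B = (⟨E²⟩ − ⟨E⟩²)/(kT)² = (0.015236 − 0.0010902)/0.034225 = 0.413.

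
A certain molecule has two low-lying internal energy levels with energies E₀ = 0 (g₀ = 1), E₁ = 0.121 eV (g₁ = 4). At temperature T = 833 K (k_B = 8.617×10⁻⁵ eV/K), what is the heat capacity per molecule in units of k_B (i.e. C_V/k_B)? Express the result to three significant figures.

0.695

k_BT = 8.617×10⁻⁵ × 833 K = 0.071780 eV.
Eᵢ/kT = 0, 1.6857.
Z = Σ gᵢe^(−Eᵢ/kT) = 1·e^(−0) + 4·e^(−1.6857) = 1.0000 + 0.74126 = 1.7413.
⟨E⟩ = 0.051509 eV, ⟨E²⟩ = 0.0062326 eV².
C_V/k_B = (⟨E²⟩ − ⟨E⟩²)/(kT)² = (0.0062326 − 0.0026532)/0.0051524 = 0.695.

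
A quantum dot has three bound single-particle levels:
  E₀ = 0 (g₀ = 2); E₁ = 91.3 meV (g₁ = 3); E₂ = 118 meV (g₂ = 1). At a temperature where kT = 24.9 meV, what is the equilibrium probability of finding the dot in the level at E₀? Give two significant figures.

0.96

Eᵢ/kT = 0, 3.667, 4.739.
Z = Σ gᵢe^(−Eᵢ/kT) = 2·e^(−0) + 3·e^(−3.667) + 1·e^(−4.739) = 2.000 + 0.07666 + 0.008747 = 2.085.
P₀ = g₀ e^(−E₀/kT) / Z = 2.000/2.085 = 0.96.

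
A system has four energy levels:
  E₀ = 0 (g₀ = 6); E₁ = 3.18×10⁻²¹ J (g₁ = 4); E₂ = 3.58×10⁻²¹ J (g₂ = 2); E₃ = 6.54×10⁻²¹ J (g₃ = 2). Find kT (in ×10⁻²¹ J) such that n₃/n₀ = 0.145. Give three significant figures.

n₃/n₀ = (g₃/g₀) exp[−(E₃−E₀)/kT] = 0.145.
⇒ (E₃−E₀)/kT = ln((2/6)/0.145) = ln(2.2989) = 0.83243.
kT = 6.54 ×10⁻²¹ J / 0.83243 = 7.86 ×10⁻²¹ J.

7.86 ×10⁻²¹ J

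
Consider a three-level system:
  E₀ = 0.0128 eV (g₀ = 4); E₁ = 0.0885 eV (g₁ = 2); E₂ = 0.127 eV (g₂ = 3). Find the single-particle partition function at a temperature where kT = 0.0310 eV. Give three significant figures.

Eᵢ/kT = 0.41290, 2.8548, 4.0968.
Z = Σ gᵢe^(−Eᵢ/kT) = 4·e^(−0.41290) + 2·e^(−2.8548) + 3·e^(−4.0968) = 2.6469 + 0.11513 + 0.049877 = 2.8119.

Z = 2.81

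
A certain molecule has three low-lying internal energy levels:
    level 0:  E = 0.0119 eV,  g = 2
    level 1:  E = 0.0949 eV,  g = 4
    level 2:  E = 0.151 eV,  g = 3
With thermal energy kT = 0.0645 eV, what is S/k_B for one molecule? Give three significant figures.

Eᵢ/kT = 0.18450, 1.4713, 2.3411.
Z = Σ gᵢe^(−Eᵢ/kT) = 2·e^(−0.18450) + 4·e^(−1.4713) + 3·e^(−2.3411) = 1.6630 + 0.91851 + 0.28867 = 2.8702.
⟨E⟩ = Σ EᵢPᵢ = 0.052451 eV.
S/k_B = ln Z + ⟨E⟩/kT = ln(2.8702) + 0.052451/0.0645 = 1.0544 + 0.81319 = 1.87.

1.87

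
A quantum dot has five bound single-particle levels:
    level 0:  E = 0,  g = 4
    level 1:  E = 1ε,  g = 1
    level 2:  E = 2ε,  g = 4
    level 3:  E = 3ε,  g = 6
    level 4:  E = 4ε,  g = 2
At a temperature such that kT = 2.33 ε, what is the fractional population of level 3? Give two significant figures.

0.20

Eᵢ/kT = 0, 0.4292, 0.8584, 1.288, 1.717.
Z = Σ gᵢe^(−Eᵢ/kT) = 4·e^(−0) + 1·e^(−0.4292) + 4·e^(−0.8584) + 6·e^(−1.288) + 2·e^(−1.717) = 4.000 + 0.6510 + 1.695 + 1.655 + 0.3592 = 8.360.
P₃ = g₃ e^(−E₃/kT) / Z = 1.655/8.360 = 0.20.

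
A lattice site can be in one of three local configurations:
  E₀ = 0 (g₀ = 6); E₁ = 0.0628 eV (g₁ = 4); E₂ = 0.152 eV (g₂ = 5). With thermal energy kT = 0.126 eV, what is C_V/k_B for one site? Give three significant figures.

0.188

Eᵢ/kT = 0, 0.49841, 1.2063.
Z = Σ gᵢe^(−Eᵢ/kT) = 6·e^(−0) + 4·e^(−0.49841) + 5·e^(−1.2063) = 6.0000 + 2.4300 + 1.4965 = 9.9265.
⟨E⟩ = 0.038289 eV, ⟨E²⟩ = 0.0044486 eV².
C_V/k_B = (⟨E²⟩ − ⟨E⟩²)/(kT)² = (0.0044486 − 0.0014660)/0.015876 = 0.188.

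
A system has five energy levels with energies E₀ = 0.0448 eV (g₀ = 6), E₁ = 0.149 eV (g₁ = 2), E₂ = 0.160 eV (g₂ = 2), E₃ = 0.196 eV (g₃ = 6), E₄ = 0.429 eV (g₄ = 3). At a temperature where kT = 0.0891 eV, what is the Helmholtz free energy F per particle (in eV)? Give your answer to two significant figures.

Eᵢ/kT = 0.5028, 1.672, 1.796, 2.200, 4.815.
Z = Σ gᵢe^(−Eᵢ/kT) = 6·e^(−0.5028) + 2·e^(−1.672) + 2·e^(−1.796) + 6·e^(−2.200) + 3·e^(−4.815) = 3.629 + 0.3757 + 0.3319 + 0.6648 + 0.02432 = 5.026.
F = −kT ln Z = −0.0891 × ln(5.026) = −0.0891 × 1.615 = -0.14 eV.

-0.14 eV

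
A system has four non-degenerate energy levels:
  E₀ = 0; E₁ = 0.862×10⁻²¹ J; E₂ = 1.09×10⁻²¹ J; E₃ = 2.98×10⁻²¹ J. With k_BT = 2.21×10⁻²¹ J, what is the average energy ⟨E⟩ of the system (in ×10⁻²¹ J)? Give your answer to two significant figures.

0.79 ×10⁻²¹ J

Eᵢ/kT = 0, 0.3900, 0.4932, 1.348.
Z = Σ e^(−Eᵢ/kT) = e^(−0) + e^(−0.3900) + e^(−0.4932) + e^(−1.348) = 1.000 + 0.6771 + 0.6107 + 0.2598 = 2.548.
⟨E⟩ = Σ Eᵢ e^(−Eᵢ/kT) / Z = (0·1.000 + 0.862·0.6771 + 1.09·0.6107 + 2.98·0.2598) / 2.548 = 0.79 ×10⁻²¹ J.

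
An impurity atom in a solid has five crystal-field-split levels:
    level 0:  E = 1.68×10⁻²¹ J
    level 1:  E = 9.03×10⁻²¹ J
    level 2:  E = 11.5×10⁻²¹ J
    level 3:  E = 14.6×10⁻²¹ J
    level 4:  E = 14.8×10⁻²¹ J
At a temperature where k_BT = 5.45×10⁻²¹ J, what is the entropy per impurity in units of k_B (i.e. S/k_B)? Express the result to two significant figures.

Eᵢ/kT = 0.3083, 1.657, 2.110, 2.679, 2.716.
Z = Σ e^(−Eᵢ/kT) = e^(−0.3083) + e^(−1.657) + e^(−2.110) + e^(−2.679) + e^(−2.716) = 0.7347 + 0.1907 + 0.1212 + 0.06863 + 0.06614 = 1.181.
⟨E⟩ = Σ EᵢPᵢ = 5.361 ×10⁻²¹ J.
S/k_B = ln Z + ⟨E⟩/kT = ln(1.181) + 5.361/5.45 = 0.1664 + 0.9837 = 1.2.

1.2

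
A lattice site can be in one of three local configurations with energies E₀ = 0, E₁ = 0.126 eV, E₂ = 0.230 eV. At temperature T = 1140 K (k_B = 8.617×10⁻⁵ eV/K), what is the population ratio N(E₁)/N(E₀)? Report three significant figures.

k_BT = 8.617×10⁻⁵ × 1140 K = 0.098234 eV.
n₁/n₀ = exp[−(E₁−E₀)/kT] = exp(−(0.126 eV)/(0.098234 eV)) = exp(-1.2827) = 0.277.

0.277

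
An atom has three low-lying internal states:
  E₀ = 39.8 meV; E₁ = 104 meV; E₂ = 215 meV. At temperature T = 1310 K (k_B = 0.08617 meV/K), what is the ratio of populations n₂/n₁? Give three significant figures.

0.374

k_BT = 0.08617 × 1310 K = 112.88 meV.
n₂/n₁ = exp[−(E₂−E₁)/kT] = exp(−(111 meV)/(112.88 meV)) = exp(-0.98335) = 0.374.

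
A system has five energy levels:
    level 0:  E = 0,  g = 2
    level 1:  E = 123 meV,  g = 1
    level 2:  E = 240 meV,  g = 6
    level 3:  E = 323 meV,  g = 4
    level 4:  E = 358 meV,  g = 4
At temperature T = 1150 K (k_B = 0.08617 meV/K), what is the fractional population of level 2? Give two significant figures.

k_BT = 0.08617 × 1150 K = 99.10 meV.
Eᵢ/kT = 0, 1.241, 2.422, 3.259, 3.613.
Z = Σ gᵢe^(−Eᵢ/kT) = 2·e^(−0) + 1·e^(−1.241) + 6·e^(−2.422) + 4·e^(−3.259) + 4·e^(−3.613) = 2.000 + 0.2891 + 0.5325 + 0.1537 + 0.1079 = 3.083.
P₂ = g₂ e^(−E₂/kT) / Z = 0.5325/3.083 = 0.17.

0.17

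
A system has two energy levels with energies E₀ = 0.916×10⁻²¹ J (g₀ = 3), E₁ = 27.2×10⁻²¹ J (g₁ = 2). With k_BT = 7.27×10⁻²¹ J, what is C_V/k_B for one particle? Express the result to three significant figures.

0.226

Eᵢ/kT = 0.12600, 3.7414.
Z = Σ gᵢe^(−Eᵢ/kT) = 3·e^(−0.12600) + 2·e^(−3.7414) = 2.6448 + 0.047442 = 2.6922.
⟨E⟩ = 1.3792, ⟨E²⟩ = 13.862.
C_V/k_B = (⟨E²⟩ − ⟨E⟩²)/(kT)² = (13.862 − 1.9022)/52.853 = 0.226.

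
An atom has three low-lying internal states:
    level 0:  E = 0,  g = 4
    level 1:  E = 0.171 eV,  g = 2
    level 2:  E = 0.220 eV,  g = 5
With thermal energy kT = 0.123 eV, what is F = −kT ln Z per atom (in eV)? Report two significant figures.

-0.21 eV

Eᵢ/kT = 0, 1.390, 1.789.
Z = Σ gᵢe^(−Eᵢ/kT) = 4·e^(−0) + 2·e^(−1.390) + 5·e^(−1.789) = 4.000 + 0.4982 + 0.8356 = 5.334.
F = −kT ln Z = −0.123 × ln(5.334) = −0.123 × 1.674 = -0.21 eV.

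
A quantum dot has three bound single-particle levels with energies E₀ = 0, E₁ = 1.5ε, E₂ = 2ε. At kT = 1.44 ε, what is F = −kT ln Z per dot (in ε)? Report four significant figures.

-0.6788 ε

Eᵢ/kT = 0, 1.04167, 1.38889.
Z = Σ e^(−Eᵢ/kT) = e^(−0) + e^(−1.04167) + e^(−1.38889) = 1.00000 + 0.352865 + 0.249352 = 1.60222.
F = −kT ln Z = −1.44 × ln(1.60222) = −1.44 × 0.471390 = -0.6788 ε.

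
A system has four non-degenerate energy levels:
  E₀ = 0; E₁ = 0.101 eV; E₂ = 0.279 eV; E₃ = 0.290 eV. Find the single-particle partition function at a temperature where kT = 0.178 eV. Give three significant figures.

Eᵢ/kT = 0, 0.56742, 1.5674, 1.6292.
Z = Σ e^(−Eᵢ/kT) = e^(−0) + e^(−0.56742) + e^(−1.5674) + e^(−1.6292) = 1.0000 + 0.56699 + 0.20859 + 0.19609 = 1.9717.

Z = 1.97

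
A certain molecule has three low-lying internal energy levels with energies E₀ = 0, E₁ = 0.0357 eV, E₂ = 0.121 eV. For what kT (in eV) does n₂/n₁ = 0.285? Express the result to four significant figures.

n₂/n₁ = exp[−(E₂−E₁)/kT] = 0.285.
⇒ (E₂−E₁)/kT = ln(1/0.285) = ln(3.50877) = 1.25527.
kT = 0.0853 eV / 1.25527 = 0.06795 eV.

0.06795 eV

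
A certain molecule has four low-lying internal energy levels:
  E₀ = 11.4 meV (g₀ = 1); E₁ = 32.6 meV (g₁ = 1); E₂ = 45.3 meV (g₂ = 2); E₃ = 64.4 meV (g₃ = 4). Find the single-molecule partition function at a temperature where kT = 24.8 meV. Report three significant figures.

Eᵢ/kT = 0.45968, 1.3145, 1.8266, 2.5968.
Z = Σ gᵢe^(−Eᵢ/kT) = 1·e^(−0.45968) + 1·e^(−1.3145) + 2·e^(−1.8266) + 4·e^(−2.5968) = 0.63149 + 0.26861 + 0.32192 + 0.29805 = 1.5201.

Z = 1.52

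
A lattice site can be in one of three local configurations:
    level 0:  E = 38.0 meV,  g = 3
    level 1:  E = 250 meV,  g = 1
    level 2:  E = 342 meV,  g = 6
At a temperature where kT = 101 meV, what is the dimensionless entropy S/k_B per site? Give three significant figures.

1.56

Eᵢ/kT = 0.37624, 2.4752, 3.3861.
Z = Σ gᵢe^(−Eᵢ/kT) = 3·e^(−0.37624) + 1·e^(−2.4752) + 6·e^(−3.3861) = 2.0593 + 0.084146 + 0.20304 = 2.3465.
⟨E⟩ = Σ EᵢPᵢ = 71.907 meV.
S/k_B = ln Z + ⟨E⟩/kT = ln(2.3465) + 71.907/101 = 0.85292 + 0.71195 = 1.56.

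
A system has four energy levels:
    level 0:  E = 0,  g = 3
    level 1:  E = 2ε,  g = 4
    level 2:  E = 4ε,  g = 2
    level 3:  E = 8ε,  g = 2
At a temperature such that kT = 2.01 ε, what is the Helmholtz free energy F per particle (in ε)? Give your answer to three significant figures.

-3.15 ε

Eᵢ/kT = 0, 0.99502, 1.9900, 3.9801.
Z = Σ gᵢe^(−Eᵢ/kT) = 3·e^(−0) + 4·e^(−0.99502) + 2·e^(−1.9900) + 2·e^(−3.9801) = 3.0000 + 1.4789 + 0.27339 + 0.037368 = 4.7897.
F = −kT ln Z = −2.01 × ln(4.7897) = −2.01 × 1.5665 = -3.15 ε.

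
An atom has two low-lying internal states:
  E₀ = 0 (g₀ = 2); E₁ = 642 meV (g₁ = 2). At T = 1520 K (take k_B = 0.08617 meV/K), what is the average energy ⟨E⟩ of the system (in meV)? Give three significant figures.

4.74 meV

k_BT = 0.08617 × 1520 K = 130.98 meV.
Eᵢ/kT = 0, 4.9015.
Z = Σ gᵢe^(−Eᵢ/kT) = 2·e^(−0) + 2·e^(−4.9015) = 2.0000 + 0.014871 = 2.0149.
⟨E⟩ = Σ Eᵢ gᵢe^(−Eᵢ/kT) / Z = (0·2.0000 + 642·0.014871) / 2.0149 = 4.74 meV.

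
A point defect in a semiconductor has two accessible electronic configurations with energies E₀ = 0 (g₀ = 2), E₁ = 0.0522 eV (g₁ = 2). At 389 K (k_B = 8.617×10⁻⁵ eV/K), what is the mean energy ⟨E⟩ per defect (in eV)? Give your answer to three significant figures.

0.00908 eV

k_BT = 8.617×10⁻⁵ × 389 K = 0.033520 eV.
Eᵢ/kT = 0, 1.5573.
Z = Σ gᵢe^(−Eᵢ/kT) = 2·e^(−0) + 2·e^(−1.5573) = 2.0000 + 0.42141 = 2.4214.
⟨E⟩ = Σ Eᵢ gᵢe^(−Eᵢ/kT) / Z = (0·2.0000 + 0.0522·0.42141) / 2.4214 = 0.00908 eV.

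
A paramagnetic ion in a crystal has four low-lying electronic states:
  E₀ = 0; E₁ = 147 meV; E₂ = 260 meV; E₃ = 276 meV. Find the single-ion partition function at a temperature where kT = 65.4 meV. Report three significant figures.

Z = 1.14

Eᵢ/kT = 0, 2.2477, 3.9755, 4.2202.
Z = Σ e^(−Eᵢ/kT) = e^(−0) + e^(−2.2477) + e^(−3.9755) + e^(−4.2202) = 1.0000 + 0.10564 + 0.018770 + 0.014696 = 1.1391.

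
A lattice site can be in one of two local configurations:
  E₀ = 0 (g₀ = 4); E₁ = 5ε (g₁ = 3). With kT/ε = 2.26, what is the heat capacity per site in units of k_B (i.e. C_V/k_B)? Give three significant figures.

0.343

Eᵢ/kT = 0, 2.2124.
Z = Σ gᵢe^(−Eᵢ/kT) = 4·e^(−0) + 3·e^(−2.2124) = 4.0000 + 0.32831 = 4.3283.
⟨E⟩ = 0.37926 ε, ⟨E²⟩ = 1.8963 ε².
C_V/k_B = (⟨E²⟩ − ⟨E⟩²)/(kT)² = (1.8963 − 0.14384)/5.1076 = 0.343.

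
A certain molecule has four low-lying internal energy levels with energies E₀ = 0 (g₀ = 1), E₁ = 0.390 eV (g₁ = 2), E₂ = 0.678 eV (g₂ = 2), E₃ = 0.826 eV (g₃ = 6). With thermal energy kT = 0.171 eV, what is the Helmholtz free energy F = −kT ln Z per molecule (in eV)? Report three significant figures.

Eᵢ/kT = 0, 2.2807, 3.9649, 4.8304.
Z = Σ gᵢe^(−Eᵢ/kT) = 1·e^(−0) + 2·e^(−2.2807) + 2·e^(−3.9649) + 6·e^(−4.8304) = 1.0000 + 0.20443 + 0.037940 + 0.047900 = 1.2903.
F = −kT ln Z = −0.171 × ln(1.2903) = −0.171 × 0.25487 = -0.0436 eV.

-0.0436 eV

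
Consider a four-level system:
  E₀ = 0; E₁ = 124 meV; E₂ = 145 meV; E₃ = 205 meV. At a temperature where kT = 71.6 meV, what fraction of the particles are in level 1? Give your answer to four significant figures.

0.1295

Eᵢ/kT = 0, 1.73184, 2.02514, 2.86313.
Z = Σ e^(−Eᵢ/kT) = e^(−0) + e^(−1.73184) + e^(−2.02514) + e^(−2.86313) = 1.00000 + 0.176959 + 0.131975 + 0.0570898 = 1.36602.
P₁ = e^(−E₁/kT) / Z = 0.176959/1.36602 = 0.1295.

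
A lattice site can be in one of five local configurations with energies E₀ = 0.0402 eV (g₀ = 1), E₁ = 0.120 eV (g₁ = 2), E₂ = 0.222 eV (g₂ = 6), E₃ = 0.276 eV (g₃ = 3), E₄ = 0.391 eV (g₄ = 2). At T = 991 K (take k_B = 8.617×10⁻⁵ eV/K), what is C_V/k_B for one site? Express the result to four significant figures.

k_BT = 8.617×10⁻⁵ × 991 K = 0.0853945 eV.
Eᵢ/kT = 0.470756, 1.40524, 2.59970, 3.23206, 4.57875.
Z = Σ gᵢe^(−Eᵢ/kT) = 1·e^(−0.470756) + 2·e^(−1.40524) + 6·e^(−2.59970) + 3·e^(−3.23206) + 2·e^(−4.57875) = 0.624530 + 0.490616 + 0.445775 + 0.118428 + 0.0205354 = 1.69988.
⟨E⟩ = 0.131573 eV, ⟨E²⟩ = 0.0248280 eV².
C_V/k_B = (⟨E²⟩ − ⟨E⟩²)/(kT)² = (0.0248280 − 0.0173115)/0.00729222 = 1.031.

1.031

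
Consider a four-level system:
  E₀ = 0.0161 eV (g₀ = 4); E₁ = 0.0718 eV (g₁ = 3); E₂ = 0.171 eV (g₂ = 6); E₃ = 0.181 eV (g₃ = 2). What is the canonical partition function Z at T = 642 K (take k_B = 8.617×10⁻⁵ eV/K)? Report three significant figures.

k_BT = 8.617×10⁻⁵ × 642 K = 0.055321 eV.
Eᵢ/kT = 0.29103, 1.2979, 3.0911, 3.2718.
Z = Σ gᵢe^(−Eᵢ/kT) = 4·e^(−0.29103) + 3·e^(−1.2979) + 6·e^(−3.0911) + 2·e^(−3.2718) = 2.9900 + 0.81931 + 0.27271 + 0.075876 = 4.1579.

Z = 4.16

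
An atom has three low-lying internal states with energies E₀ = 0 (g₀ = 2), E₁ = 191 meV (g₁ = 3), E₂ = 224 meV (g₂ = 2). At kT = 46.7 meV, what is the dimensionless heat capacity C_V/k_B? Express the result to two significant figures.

Eᵢ/kT = 0, 4.090, 4.797.
Z = Σ gᵢe^(−Eᵢ/kT) = 2·e^(−0) + 3·e^(−4.090) + 2·e^(−4.797) = 2.000 + 0.05022 + 0.01651 = 2.067.
⟨E⟩ = 6.430 meV, ⟨E²⟩ = 1287 meV².
C_V/k_B = (⟨E²⟩ − ⟨E⟩²)/(kT)² = (1287 − 41.34)/2181 = 0.57.

0.57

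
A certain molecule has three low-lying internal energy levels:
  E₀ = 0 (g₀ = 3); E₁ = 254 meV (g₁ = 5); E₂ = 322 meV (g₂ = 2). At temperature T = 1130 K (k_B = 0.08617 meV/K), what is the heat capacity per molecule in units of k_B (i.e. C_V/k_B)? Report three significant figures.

0.839

k_BT = 0.08617 × 1130 K = 97.372 meV.
Eᵢ/kT = 0, 2.6086, 3.3069.
Z = Σ gᵢe^(−Eᵢ/kT) = 3·e^(−0) + 5·e^(−2.6086) + 2·e^(−3.3069) = 3.0000 + 0.36819 + 0.073259 = 3.4414.
⟨E⟩ = 34.030 meV, ⟨E²⟩ = 9109.6 meV².
C_V/k_B = (⟨E²⟩ − ⟨E⟩²)/(kT)² = (9109.6 − 1158.0)/9481.3 = 0.839.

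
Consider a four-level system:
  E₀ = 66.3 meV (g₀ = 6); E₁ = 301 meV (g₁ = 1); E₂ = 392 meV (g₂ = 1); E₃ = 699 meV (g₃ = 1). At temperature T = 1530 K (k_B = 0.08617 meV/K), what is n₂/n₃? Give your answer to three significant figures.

k_BT = 0.08617 × 1530 K = 131.84 meV.
n₂/n₃ = (g₂/g₃) exp[−(E₂−E₃)/kT] = (1/1) × exp(−(-307 meV)/(131.84 meV)) = (1/1) × exp(2.3286) = 10.3.

10.3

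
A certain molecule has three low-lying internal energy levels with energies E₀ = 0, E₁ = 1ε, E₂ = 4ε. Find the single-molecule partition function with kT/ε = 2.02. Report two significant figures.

Z = 1.7

Eᵢ/kT = 0, 0.4950, 1.980.
Z = Σ e^(−Eᵢ/kT) = e^(−0) + e^(−0.4950) + e^(−1.980) = 1.000 + 0.6096 + 0.1381 = 1.748.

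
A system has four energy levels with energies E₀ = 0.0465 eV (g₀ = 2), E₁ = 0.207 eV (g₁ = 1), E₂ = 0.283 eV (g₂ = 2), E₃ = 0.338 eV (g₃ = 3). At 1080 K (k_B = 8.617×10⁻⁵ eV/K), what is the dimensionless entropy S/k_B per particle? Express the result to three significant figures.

k_BT = 8.617×10⁻⁵ × 1080 K = 0.093064 eV.
Eᵢ/kT = 0.49966, 2.2243, 3.0409, 3.6319.
Z = Σ gᵢe^(−Eᵢ/kT) = 2·e^(−0.49966) + 1·e^(−2.2243) + 2·e^(−3.0409) + 3·e^(−3.6319) = 1.2135 + 0.10814 + 0.095584 + 0.079398 = 1.4966.
⟨E⟩ = Σ EᵢPᵢ = 0.088667 eV.
S/k_B = ln Z + ⟨E⟩/kT = ln(1.4966) + 0.088667/0.093064 = 0.40320 + 0.95275 = 1.36.

1.36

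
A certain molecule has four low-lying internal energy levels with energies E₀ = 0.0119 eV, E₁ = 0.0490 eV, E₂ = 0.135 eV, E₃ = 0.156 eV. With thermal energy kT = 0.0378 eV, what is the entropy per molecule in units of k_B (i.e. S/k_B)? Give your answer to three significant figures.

Eᵢ/kT = 0.31481, 1.2963, 3.5714, 4.1270.
Z = Σ e^(−Eᵢ/kT) = e^(−0.31481) + e^(−1.2963) + e^(−3.5714) + e^(−4.1270) = 0.72993 + 0.27354 + 0.028116 + 0.016131 = 1.0477.
⟨E⟩ = Σ EᵢPᵢ = 0.027109 eV.
S/k_B = ln Z + ⟨E⟩/kT = ln(1.0477) + 0.027109/0.0378 = 0.046597 + 0.71717 = 0.764.

0.764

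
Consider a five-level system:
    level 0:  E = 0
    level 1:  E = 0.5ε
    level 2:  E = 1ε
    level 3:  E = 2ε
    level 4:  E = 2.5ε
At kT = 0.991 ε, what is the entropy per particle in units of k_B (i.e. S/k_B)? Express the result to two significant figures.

1.3

Eᵢ/kT = 0, 0.5045, 1.009, 2.018, 2.523.
Z = Σ e^(−Eᵢ/kT) = e^(−0) + e^(−0.5045) + e^(−1.009) + e^(−2.018) + e^(−2.523) = 1.000 + 0.6038 + 0.3646 + 0.1329 + 0.08022 = 2.182.
⟨E⟩ = Σ EᵢPᵢ = 0.5192 ε.
S/k_B = ln Z + ⟨E⟩/kT = ln(2.182) + 0.5192/0.991 = 0.7802 + 0.5239 = 1.3.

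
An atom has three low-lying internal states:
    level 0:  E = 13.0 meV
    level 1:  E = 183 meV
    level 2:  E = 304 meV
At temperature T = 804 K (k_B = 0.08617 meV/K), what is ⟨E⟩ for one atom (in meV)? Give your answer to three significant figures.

k_BT = 0.08617 × 804 K = 69.281 meV.
Eᵢ/kT = 0.18764, 2.6414, 4.3879.
Z = Σ e^(−Eᵢ/kT) = e^(−0.18764) + e^(−2.6414) + e^(−4.3879) = 0.82891 + 0.071261 + 0.012427 = 0.91260.
⟨E⟩ = Σ Eᵢ e^(−Eᵢ/kT) / Z = (13.0·0.82891 + 183·0.071261 + 304·0.012427) / 0.91260 = 30.2 meV.

30.2 meV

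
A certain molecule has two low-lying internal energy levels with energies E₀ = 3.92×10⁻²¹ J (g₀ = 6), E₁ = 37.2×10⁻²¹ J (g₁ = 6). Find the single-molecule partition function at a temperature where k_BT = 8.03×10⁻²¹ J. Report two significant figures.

Z = 3.7

Eᵢ/kT = 0.4882, 4.633.
Z = Σ gᵢe^(−Eᵢ/kT) = 6·e^(−0.4882) + 6·e^(−4.633) = 3.682 + 0.05835 = 3.740.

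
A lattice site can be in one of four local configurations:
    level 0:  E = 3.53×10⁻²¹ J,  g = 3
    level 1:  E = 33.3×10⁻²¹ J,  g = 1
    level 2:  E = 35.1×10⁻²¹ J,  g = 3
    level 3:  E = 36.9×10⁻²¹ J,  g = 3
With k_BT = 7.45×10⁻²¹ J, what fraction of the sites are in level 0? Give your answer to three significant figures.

0.969

Eᵢ/kT = 0.47383, 4.4698, 4.7114, 4.9530.
Z = Σ gᵢe^(−Eᵢ/kT) = 3·e^(−0.47383) + 1·e^(−4.4698) + 3·e^(−4.7114) + 3·e^(−4.9530) = 1.8678 + 0.011450 + 0.026977 + 0.021187 = 1.9274.
P₀ = g₀ e^(−E₀/kT) / Z = 1.8678/1.9274 = 0.969.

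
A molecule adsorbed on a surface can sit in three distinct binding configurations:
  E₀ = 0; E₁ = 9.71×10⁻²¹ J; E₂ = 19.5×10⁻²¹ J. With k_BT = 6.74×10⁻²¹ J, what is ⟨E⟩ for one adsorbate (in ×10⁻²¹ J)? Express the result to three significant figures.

2.62 ×10⁻²¹ J

Eᵢ/kT = 0, 1.4407, 2.8932.
Z = Σ e^(−Eᵢ/kT) = e^(−0) + e^(−1.4407) + e^(−2.8932) = 1.0000 + 0.23676 + 0.055399 = 1.2922.
⟨E⟩ = Σ Eᵢ e^(−Eᵢ/kT) / Z = (0·1.0000 + 9.71·0.23676 + 19.5·0.055399) / 1.2922 = 2.62 ×10⁻²¹ J.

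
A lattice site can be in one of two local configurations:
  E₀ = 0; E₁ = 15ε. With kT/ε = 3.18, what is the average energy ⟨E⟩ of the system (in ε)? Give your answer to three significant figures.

0.133 ε

Eᵢ/kT = 0, 4.7170.
Z = Σ e^(−Eᵢ/kT) = e^(−0) + e^(−4.7170) = 1.0000 + 0.0089420 = 1.0089.
⟨E⟩ = Σ Eᵢ e^(−Eᵢ/kT) / Z = (0·1.0000 + 15·0.0089420) / 1.0089 = 0.133 ε.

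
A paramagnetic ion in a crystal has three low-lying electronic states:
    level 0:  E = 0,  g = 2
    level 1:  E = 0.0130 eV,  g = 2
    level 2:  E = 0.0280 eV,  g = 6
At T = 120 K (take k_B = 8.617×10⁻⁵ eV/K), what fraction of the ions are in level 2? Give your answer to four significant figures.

k_BT = 8.617×10⁻⁵ × 120 K = 0.0103404 eV.
Eᵢ/kT = 0, 1.25720, 2.70783.
Z = Σ gᵢe^(−Eᵢ/kT) = 2·e^(−0) + 2·e^(−1.25720) + 6·e^(−2.70783) = 2.00000 + 0.568899 + 0.400088 = 2.96899.
P₂ = g₂ e^(−E₂/kT) / Z = 0.400088/2.96899 = 0.1348.

0.1348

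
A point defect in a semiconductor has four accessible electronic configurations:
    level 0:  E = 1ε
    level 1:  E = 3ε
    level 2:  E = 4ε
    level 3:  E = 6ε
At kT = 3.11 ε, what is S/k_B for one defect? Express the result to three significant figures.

1.23

Eᵢ/kT = 0.32154, 0.96463, 1.2862, 1.9293.
Z = Σ e^(−Eᵢ/kT) = e^(−0.32154) + e^(−0.96463) + e^(−1.2862) + e^(−1.9293) = 0.72503 + 0.38112 + 0.27632 + 0.14525 = 1.5277.
⟨E⟩ = Σ EᵢPᵢ = 2.5170 ε.
S/k_B = ln Z + ⟨E⟩/kT = ln(1.5277) + 2.5170/3.11 = 0.42376 + 0.80932 = 1.23.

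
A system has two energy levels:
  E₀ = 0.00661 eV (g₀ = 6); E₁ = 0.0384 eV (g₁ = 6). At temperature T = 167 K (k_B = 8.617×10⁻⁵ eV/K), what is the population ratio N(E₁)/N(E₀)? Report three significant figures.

0.110

k_BT = 8.617×10⁻⁵ × 167 K = 0.014390 eV.
n₁/n₀ = (g₁/g₀) exp[−(E₁−E₀)/kT] = (6/6) × exp(−(0.03179 eV)/(0.014390 eV)) = (6/6) × exp(-2.2092) = 0.110.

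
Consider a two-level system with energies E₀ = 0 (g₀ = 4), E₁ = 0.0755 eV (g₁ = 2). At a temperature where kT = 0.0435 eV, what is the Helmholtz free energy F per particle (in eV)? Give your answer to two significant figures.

Eᵢ/kT = 0, 1.736.
Z = Σ gᵢe^(−Eᵢ/kT) = 4·e^(−0) + 2·e^(−1.736) = 4.000 + 0.3524 = 4.352.
F = −kT ln Z = −0.0435 × ln(4.352) = −0.0435 × 1.471 = -0.064 eV.

-0.064 eV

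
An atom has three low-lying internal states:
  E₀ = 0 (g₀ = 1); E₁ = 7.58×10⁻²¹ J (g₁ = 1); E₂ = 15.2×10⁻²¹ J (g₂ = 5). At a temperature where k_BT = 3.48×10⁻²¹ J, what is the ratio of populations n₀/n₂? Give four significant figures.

15.77

n₀/n₂ = (g₀/g₂) exp[−(E₀−E₂)/kT] = (1/5) × exp(−(-15.2 ×10⁻²¹ J)/(3.48 ×10⁻²¹ J)) = (1/5) × exp(4.36782) = 15.77.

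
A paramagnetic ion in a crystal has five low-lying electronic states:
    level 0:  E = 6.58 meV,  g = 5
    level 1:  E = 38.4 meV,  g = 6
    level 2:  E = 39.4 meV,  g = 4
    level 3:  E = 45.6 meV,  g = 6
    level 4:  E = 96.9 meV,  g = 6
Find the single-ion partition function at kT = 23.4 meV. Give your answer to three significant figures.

Eᵢ/kT = 0.28120, 1.6410, 1.6838, 1.9487, 4.1410.
Z = Σ gᵢe^(−Eᵢ/kT) = 5·e^(−0.28120) + 6·e^(−1.6410) + 4·e^(−1.6838) + 6·e^(−1.9487) + 6·e^(−4.1410) = 3.7744 + 1.1627 + 0.74267 + 0.85475 + 0.095442 = 6.6300.

Z = 6.63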